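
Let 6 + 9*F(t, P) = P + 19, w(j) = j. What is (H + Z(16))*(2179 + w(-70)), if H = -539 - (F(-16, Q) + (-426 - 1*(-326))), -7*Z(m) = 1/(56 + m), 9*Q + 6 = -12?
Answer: -155976719/168 ≈ -9.2843e+5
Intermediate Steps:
Q = -2 (Q = -2/3 + (1/9)*(-12) = -2/3 - 4/3 = -2)
Z(m) = -1/(7*(56 + m))
F(t, P) = 13/9 + P/9 (F(t, P) = -2/3 + (P + 19)/9 = -2/3 + (19 + P)/9 = -2/3 + (19/9 + P/9) = 13/9 + P/9)
H = -3962/9 (H = -539 - ((13/9 + (1/9)*(-2)) + (-426 - 1*(-326))) = -539 - ((13/9 - 2/9) + (-426 + 326)) = -539 - (11/9 - 100) = -539 - 1*(-889/9) = -539 + 889/9 = -3962/9 ≈ -440.22)
(H + Z(16))*(2179 + w(-70)) = (-3962/9 - 1/(392 + 7*16))*(2179 - 70) = (-3962/9 - 1/(392 + 112))*2109 = (-3962/9 - 1/504)*2109 = -221873/504*2109 = -155976719/168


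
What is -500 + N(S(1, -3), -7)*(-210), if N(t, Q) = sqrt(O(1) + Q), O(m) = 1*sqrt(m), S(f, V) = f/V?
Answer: -500 - 210*I*sqrt(6) ≈ -500.0 - 514.39*I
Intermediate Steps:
O(m) = sqrt(m)
N(t, Q) = sqrt(1 + Q) (N(t, Q) = sqrt(sqrt(1) + Q) = sqrt(1 + Q))
-500 + N(S(1, -3), -7)*(-210) = -500 + sqrt(1 - 7)*(-210) = -500 + sqrt(-6)*(-210) = -500 + (I*sqrt(6))*(-210) = -500 - 210*I*sqrt(6)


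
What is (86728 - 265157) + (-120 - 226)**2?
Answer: -58713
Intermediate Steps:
(86728 - 265157) + (-120 - 226)**2 = -178429 + (-346)**2 = -178429 + 119716 = -58713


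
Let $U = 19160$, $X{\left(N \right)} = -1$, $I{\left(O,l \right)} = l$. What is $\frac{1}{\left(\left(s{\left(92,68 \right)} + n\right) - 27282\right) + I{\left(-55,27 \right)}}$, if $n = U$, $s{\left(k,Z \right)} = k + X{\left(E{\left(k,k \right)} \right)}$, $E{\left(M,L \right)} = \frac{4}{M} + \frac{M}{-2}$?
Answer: $- \frac{1}{8004} \approx -0.00012494$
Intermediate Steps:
$E{\left(M,L \right)} = \frac{4}{M} - \frac{M}{2}$ ($E{\left(M,L \right)} = \frac{4}{M} + M \left(- \frac{1}{2}\right) = \frac{4}{M} - \frac{M}{2}$)
$s{\left(k,Z \right)} = -1 + k$ ($s{\left(k,Z \right)} = k - 1 = -1 + k$)
$n = 19160$
$\frac{1}{\left(\left(s{\left(92,68 \right)} + n\right) - 27282\right) + I{\left(-55,27 \right)}} = \frac{1}{\left(\left(\left(-1 + 92\right) + 19160\right) - 27282\right) + 27} = \frac{1}{\left(\left(91 + 19160\right) - 27282\right) + 27} = \frac{1}{\left(19251 - 27282\right) + 27} = \frac{1}{-8031 + 27} = \frac{1}{-8004} = - \frac{1}{8004}$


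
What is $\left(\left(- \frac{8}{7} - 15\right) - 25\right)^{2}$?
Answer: $\frac{82944}{49} \approx 1692.7$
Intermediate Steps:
$\left(\left(- \frac{8}{7} - 15\right) - 25\right)^{2} = \left(- \frac{113}{7} - 25\right)^{2} = \left(- \frac{288}{7}\right)^{2} = \frac{82944}{49}$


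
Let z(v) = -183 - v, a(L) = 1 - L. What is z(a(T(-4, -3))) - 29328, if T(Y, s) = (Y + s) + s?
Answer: -29522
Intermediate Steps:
T(Y, s) = Y + 2*s
z(a(T(-4, -3))) - 29328 = (-183 - (1 - (-4 + 2*(-3)))) - 29328 = (-183 - (1 - (-4 - 6))) - 29328 = (-183 - (1 - 1*(-10))) - 29328 = (-183 - (1 + 10)) - 29328 = (-183 - 1*11) - 29328 = (-183 - 11) - 29328 = -194 - 29328 = -29522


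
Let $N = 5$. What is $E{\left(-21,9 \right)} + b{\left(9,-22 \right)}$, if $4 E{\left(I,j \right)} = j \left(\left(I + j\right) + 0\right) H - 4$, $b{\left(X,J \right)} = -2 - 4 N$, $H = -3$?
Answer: $58$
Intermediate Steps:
$b{\left(X,J \right)} = -22$ ($b{\left(X,J \right)} = -2 - 20 = -22$)
$E{\left(I,j \right)} = -1 + \frac{j \left(- 3 I - 3 j\right)}{4}$ ($E{\left(I,j \right)} = \frac{j \left(\left(I + j\right) + 0\right) \left(-3\right) - 4}{4} = \frac{j \left(I + j\right) \left(-3\right) - 4}{4} = \frac{j \left(- 3 I - 3 j\right) - 4}{4} = \frac{-4 + j \left(- 3 I - 3 j\right)}{4} = -1 + \frac{j \left(- 3 I - 3 j\right)}{4}$)
$E{\left(-21,9 \right)} + b{\left(9,-22 \right)} = \left(-1 - \frac{3 \cdot 9^{2}}{4} - \left(- \frac{63}{4}\right) 9\right) - 22 = \left(-1 - \frac{243}{4} + \frac{567}{4}\right) - 22 = 80 - 22 = 58$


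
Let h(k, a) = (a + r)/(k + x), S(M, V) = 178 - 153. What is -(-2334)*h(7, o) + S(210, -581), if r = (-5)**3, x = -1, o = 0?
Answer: -48600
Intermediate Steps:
S(M, V) = 25
r = -125
h(k, a) = (-125 + a)/(-1 + k) (h(k, a) = (a - 125)/(k - 1) = (-125 + a)/(-1 + k))
-(-2334)*h(7, o) + S(210, -581) = -(-2334)*(-125 + 0)/(-1 + 7) + 25 = -(-2334)*-125/6 + 25 = -(-2334)*(1/6)*(-125) + 25 = -(-2334)*(-125)/6 + 25 = -2334*125/6 + 25 = -48625 + 25 = -48600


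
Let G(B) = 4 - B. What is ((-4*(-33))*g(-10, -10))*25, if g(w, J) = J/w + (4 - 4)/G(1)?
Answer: 3300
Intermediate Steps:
g(w, J) = J/w (g(w, J) = J/w + (4 - 4)/(4 - 1*1) = J/w + 0/(4 - 1) = J/w + 0/3 = J/w + 0*(⅓) = J/w + 0 = J/w)
((-4*(-33))*g(-10, -10))*25 = ((-4*(-33))*(-10/(-10)))*25 = (132*(-10*(-⅒)))*25 = (132*1)*25 = 132*25 = 3300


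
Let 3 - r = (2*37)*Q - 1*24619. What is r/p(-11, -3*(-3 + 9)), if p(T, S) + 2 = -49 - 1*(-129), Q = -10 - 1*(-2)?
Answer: 12607/39 ≈ 323.26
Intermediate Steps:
Q = -8 (Q = -10 + 2 = -8)
p(T, S) = 78 (p(T, S) = -2 + (-49 - 1*(-129)) = -2 + (-49 + 129) = -2 + 80 = 78)
r = 25214 (r = 3 - ((2*37)*(-8) - 1*24619) = 3 - (74*(-8) - 24619) = 3 - (-592 - 24619) = 3 - 1*(-25211) = 3 + 25211 = 25214)
r/p(-11, -3*(-3 + 9)) = 25214/78 = 25214*(1/78) = 12607/39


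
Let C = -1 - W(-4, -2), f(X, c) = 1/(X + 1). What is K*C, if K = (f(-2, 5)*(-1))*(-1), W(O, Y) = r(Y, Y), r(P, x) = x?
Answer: -1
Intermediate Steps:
W(O, Y) = Y
f(X, c) = 1/(1 + X)
C = 1 (C = -1 - 1*(-2) = -1 + 2 = 1)
K = -1 (K = (-1/(1 - 2))*(-1) = (-1/(-1))*(-1) = -1*(-1)*(-1) = 1*(-1) = -1)
K*C = -1*1 = -1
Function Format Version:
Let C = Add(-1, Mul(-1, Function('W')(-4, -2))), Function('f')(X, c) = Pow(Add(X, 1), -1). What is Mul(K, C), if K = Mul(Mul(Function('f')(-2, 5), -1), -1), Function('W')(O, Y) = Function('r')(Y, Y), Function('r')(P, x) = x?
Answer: -1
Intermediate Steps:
Function('W')(O, Y) = Y
Function('f')(X, c) = Pow(Add(1, X), -1)
C = 1 (C = Add(-1, Mul(-1, -2)) = Add(-1, 2) = 1)
K = -1 (K = Mul(Mul(Pow(Add(1, -2), -1), -1), -1) = Mul(Mul(Pow(-1, -1), -1), -1) = Mul(Mul(-1, -1), -1) = Mul(1, -1) = -1)
Mul(K, C) = Mul(-1, 1) = -1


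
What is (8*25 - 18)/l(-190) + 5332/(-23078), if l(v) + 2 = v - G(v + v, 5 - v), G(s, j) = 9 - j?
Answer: -1058047/34617 ≈ -30.564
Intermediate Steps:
l(v) = -6 (l(v) = -2 + (v - (9 - (5 - v))) = -2 + (v - (9 + (-5 + v))) = -2 + (v - (4 + v)) = -2 + (v + (-4 - v)) = -2 - 4 = -6)
(8*25 - 18)/l(-190) + 5332/(-23078) = (8*25 - 18)/(-6) + 5332/(-23078) = (200 - 18)*(-⅙) + 5332*(-1/23078) = 182*(-⅙) - 2666/11539 = -91/3 - 2666/11539 = -1058047/34617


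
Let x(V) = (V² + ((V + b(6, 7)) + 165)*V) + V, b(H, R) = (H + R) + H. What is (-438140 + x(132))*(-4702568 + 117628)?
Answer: 1737105387680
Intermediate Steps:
b(H, R) = R + 2*H
x(V) = V + V² + V*(184 + V) (x(V) = (V² + ((V + (7 + 2*6)) + 165)*V) + V = (V² + ((V + (7 + 12)) + 165)*V) + V = (V² + ((V + 19) + 165)*V) + V = (V² + ((19 + V) + 165)*V) + V = (V² + (184 + V)*V) + V = (V² + V*(184 + V)) + V = V + V² + V*(184 + V))
(-438140 + x(132))*(-4702568 + 117628) = (-438140 + 132*(185 + 2*132))*(-4702568 + 117628) = (-438140 + 132*(185 + 264))*(-4584940) = (-438140 + 132*449)*(-4584940) = (-438140 + 59268)*(-4584940) = -378872*(-4584940) = 1737105387680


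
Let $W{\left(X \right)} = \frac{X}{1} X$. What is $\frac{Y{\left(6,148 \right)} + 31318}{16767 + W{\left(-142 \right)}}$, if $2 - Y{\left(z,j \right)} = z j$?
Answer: $\frac{30432}{36931} \approx 0.82402$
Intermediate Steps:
$Y{\left(z,j \right)} = 2 - j z$ ($Y{\left(z,j \right)} = 2 - z j = 2 - j z$)
$W{\left(X \right)} = X^{2}$ ($W{\left(X \right)} = X 1 X = X X = X^{2}$)
$\frac{Y{\left(6,148 \right)} + 31318}{16767 + W{\left(-142 \right)}} = \frac{\left(2 - 148 \cdot 6\right) + 31318}{16767 + \left(-142\right)^{2}} = \frac{\left(2 - 888\right) + 31318}{16767 + 20164} = \frac{-886 + 31318}{36931} = 30432 \cdot \frac{1}{36931} = \frac{30432}{36931}$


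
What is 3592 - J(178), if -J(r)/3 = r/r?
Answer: 3595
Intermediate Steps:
J(r) = -3 (J(r) = -3*r/r = -3*1 = -3)
3592 - J(178) = 3592 - 1*(-3) = 3592 + 3 = 3595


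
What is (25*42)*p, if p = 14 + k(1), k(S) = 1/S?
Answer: 15750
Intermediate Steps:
p = 15 (p = 14 + 1/1 = 14 + 1 = 15)
(25*42)*p = (25*42)*15 = 1050*15 = 15750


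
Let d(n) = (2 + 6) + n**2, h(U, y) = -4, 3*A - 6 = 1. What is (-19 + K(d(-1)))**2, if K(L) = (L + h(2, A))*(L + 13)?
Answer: 8281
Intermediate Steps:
A = 7/3 (A = 2 + (1/3)*1 = 2 + 1/3 = 7/3 ≈ 2.3333)
d(n) = 8 + n**2
K(L) = (-4 + L)*(13 + L) (K(L) = (L - 4)*(L + 13) = (-4 + L)*(13 + L))
(-19 + K(d(-1)))**2 = (-19 + (-52 + (8 + (-1)**2)**2 + 9*(8 + (-1)**2)))**2 = (-19 + (-52 + (8 + 1)**2 + 9*(8 + 1)))**2 = (-19 + (-52 + 9**2 + 9*9))**2 = (-19 + (-52 + 81 + 81))**2 = (-19 + 110)**2 = 91**2 = 8281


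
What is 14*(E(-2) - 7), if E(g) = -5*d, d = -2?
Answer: 42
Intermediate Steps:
E(g) = 10 (E(g) = -5*(-2) = 10)
14*(E(-2) - 7) = 14*(10 - 7) = 14*3 = 42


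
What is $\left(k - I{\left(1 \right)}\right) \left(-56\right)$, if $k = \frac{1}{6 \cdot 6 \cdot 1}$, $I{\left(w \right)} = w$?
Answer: $\frac{490}{9} \approx 54.444$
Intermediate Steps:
$k = \frac{1}{36}$ ($k = \frac{1}{36 \cdot 1} = \frac{1}{36} \approx 0.027778$)
$\left(k - I{\left(1 \right)}\right) \left(-56\right) = \left(\frac{1}{36} - 1\right) \left(-56\right) = \left(- \frac{35}{36}\right) \left(-56\right) = \frac{490}{9}$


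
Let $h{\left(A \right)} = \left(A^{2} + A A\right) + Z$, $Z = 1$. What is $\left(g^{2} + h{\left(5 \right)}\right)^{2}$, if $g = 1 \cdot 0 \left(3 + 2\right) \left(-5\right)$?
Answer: $2601$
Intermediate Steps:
$g = 0$ ($g = 0 \cdot 5 \left(-5\right) = 0 \left(-25\right) = 0$)
$h{\left(A \right)} = 1 + 2 A^{2}$ ($h{\left(A \right)} = \left(A^{2} + A A\right) + 1 = \left(A^{2} + A^{2}\right) + 1 = 2 A^{2} + 1 = 1 + 2 A^{2}$)
$\left(g^{2} + h{\left(5 \right)}\right)^{2} = \left(0^{2} + \left(1 + 2 \cdot 5^{2}\right)\right)^{2} = \left(0 + \left(1 + 2 \cdot 25\right)\right)^{2} = \left(0 + \left(1 + 50\right)\right)^{2} = \left(0 + 51\right)^{2} = 51^{2} = 2601$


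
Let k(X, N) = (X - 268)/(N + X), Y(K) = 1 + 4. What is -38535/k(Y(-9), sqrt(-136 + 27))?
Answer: 192675/263 + 38535*I*sqrt(109)/263 ≈ 732.6 + 1529.7*I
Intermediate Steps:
Y(K) = 5
k(X, N) = (-268 + X)/(N + X)
-38535/k(Y(-9), sqrt(-136 + 27)) = -38535*(sqrt(-136 + 27) + 5)/(-268 + 5) = -(-192675/263 - 38535*I*sqrt(109)/263) = -38535*(-5/263 - I*sqrt(109)/263) = 192675/263 + 38535*I*sqrt(109)/263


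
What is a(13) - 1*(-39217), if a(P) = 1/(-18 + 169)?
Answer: 5921768/151 ≈ 39217.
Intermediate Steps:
a(P) = 1/151
a(13) - 1*(-39217) = 1/151 - 1*(-39217) = 1/151 + 39217 = 5921768/151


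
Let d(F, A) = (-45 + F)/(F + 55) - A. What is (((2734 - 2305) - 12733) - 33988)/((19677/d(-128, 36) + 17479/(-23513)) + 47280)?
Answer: -190869901370/192528061663 ≈ -0.99139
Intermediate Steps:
d(F, A) = -A + (-45 + F)/(55 + F) (d(F, A) = (-45 + F)/(55 + F) - A = -A + (-45 + F)/(55 + F))
(((2734 - 2305) - 12733) - 33988)/((19677/d(-128, 36) + 17479/(-23513)) + 47280) = (((2734 - 2305) - 12733) - 33988)/((19677/(((-45 - 128 - 55*36 - 1*36*(-128))/(55 - 128))) + 17479/(-23513)) + 47280) = ((429 - 12733) - 33988)/((19677/(((-45 - 128 - 1980 + 4608)/(-73))) + 17479*(-1/23513)) + 47280) = (-12304 - 33988)/((19677/((-1/73*2455)) - 2497/3359) + 47280) = -46292/((19677/(-2455/73) - 2497/3359) + 47280) = -46292/((19677*(-73/2455) - 2497/3359) + 47280) = -46292/((-1436421/2455 - 2497/3359) + 47280) = -46292/(-4831068274/8246345 + 47280) = -46292/385056123326/8246345 = -46292*8246345/385056123326 = -190869901370/192528061663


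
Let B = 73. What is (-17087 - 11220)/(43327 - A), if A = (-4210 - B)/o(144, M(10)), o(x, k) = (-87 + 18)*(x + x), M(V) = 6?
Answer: -562516704/860989861 ≈ -0.65334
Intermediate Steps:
o(x, k) = -138*x
A = 4283/19872 (A = (-4210 - 1*73)/((-138*144)) = (-4210 - 73)/(-19872) = -4283*(-1/19872) = 4283/19872 ≈ 0.21553)
(-17087 - 11220)/(43327 - A) = (-17087 - 11220)/(43327 - 1*4283/19872) = -28307/(43327 - 4283/19872) = -28307/860989861/19872 = -28307*19872/860989861 = -562516704/860989861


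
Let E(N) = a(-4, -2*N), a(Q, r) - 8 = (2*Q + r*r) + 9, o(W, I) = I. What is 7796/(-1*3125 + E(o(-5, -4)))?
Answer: -1949/763 ≈ -2.5544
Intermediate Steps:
a(Q, r) = 17 + r² + 2*Q (a(Q, r) = 8 + ((2*Q + r*r) + 9) = 8 + ((2*Q + r²) + 9) = 8 + ((r² + 2*Q) + 9) = 8 + (9 + r² + 2*Q) = 17 + r² + 2*Q)
E(N) = 9 + 4*N² (E(N) = 17 + (-2*N)² + 2*(-4) = 17 + 4*N² - 8 = 9 + 4*N²)
7796/(-1*3125 + E(o(-5, -4))) = 7796/(-1*3125 + (9 + 4*(-4)²)) = 7796/(-3125 + (9 + 4*16)) = 7796/(-3125 + (9 + 64)) = 7796/(-3125 + 73) = 7796/(-3052) = 7796*(-1/3052) = -1949/763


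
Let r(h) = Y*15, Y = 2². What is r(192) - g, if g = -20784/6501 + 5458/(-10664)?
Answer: 736120479/11554444 ≈ 63.709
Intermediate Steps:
Y = 4
r(h) = 60 (r(h) = 4*15 = 60)
g = -42853839/11554444 (g = -20784*1/6501 + 5458*(-1/10664) = -6928/2167 - 2729/5332 = -42853839/11554444 ≈ -3.7089)
r(192) - g = 60 - 1*(-42853839/11554444) = 60 + 42853839/11554444 = 736120479/11554444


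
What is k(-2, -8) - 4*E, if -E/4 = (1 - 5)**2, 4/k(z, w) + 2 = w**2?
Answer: 7938/31 ≈ 256.06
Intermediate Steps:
k(z, w) = 4/(-2 + w**2)
E = -64 (E = -4*(1 - 5)**2 = -4*(-4)**2 = -4*16 = -64)
k(-2, -8) - 4*E = 4/(-2 + (-8)**2) - 4*(-64) = 4/(-2 + 64) + 256 = 4/62 + 256 = 4*(1/62) + 256 = 2/31 + 256 = 7938/31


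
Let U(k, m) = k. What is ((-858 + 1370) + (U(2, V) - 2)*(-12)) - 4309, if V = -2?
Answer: -3797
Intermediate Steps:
((-858 + 1370) + (U(2, V) - 2)*(-12)) - 4309 = ((-858 + 1370) + (2 - 2)*(-12)) - 4309 = (512 + 0*(-12)) - 4309 = (512 + 0) - 4309 = 512 - 4309 = -3797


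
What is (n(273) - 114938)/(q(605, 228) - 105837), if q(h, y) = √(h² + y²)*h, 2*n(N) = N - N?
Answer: -6082346553/70900136828 - 34768745*√418009/70900136828 ≈ -0.40284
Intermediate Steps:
n(N) = 0 (n(N) = (N - N)/2 = (½)*0 = 0)
q(h, y) = h*√(h² + y²)
(n(273) - 114938)/(q(605, 228) - 105837) = (0 - 114938)/(605*√(605² + 228²) - 105837) = -114938/(605*√(366025 + 51984) - 105837) = -114938/(605*√418009 - 105837) = -114938/(-105837 + 605*√418009)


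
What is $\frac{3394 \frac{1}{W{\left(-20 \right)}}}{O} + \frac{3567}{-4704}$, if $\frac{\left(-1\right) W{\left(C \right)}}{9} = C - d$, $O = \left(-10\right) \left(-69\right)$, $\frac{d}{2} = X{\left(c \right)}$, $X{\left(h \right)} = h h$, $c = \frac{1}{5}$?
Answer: $- \frac{178678379}{244405728} \approx -0.73107$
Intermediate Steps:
$c = \frac{1}{5} \approx 0.2$
$X{\left(h \right)} = h^{2}$
$d = \frac{2}{25} \approx 0.08$
$O = 690$
$W{\left(C \right)} = \frac{18}{25} - 9 C$ ($W{\left(C \right)} = - 9 \left(C - \frac{2}{25}\right) = - 9 \left(- \frac{2}{25} + C\right) = \frac{18}{25} - 9 C$)
$\frac{3394 \frac{1}{W{\left(-20 \right)}}}{O} + \frac{3567}{-4704} = \frac{3394 \frac{1}{\frac{18}{25} - -180}}{690} + \frac{3567}{-4704} = \frac{3394}{\frac{18}{25} + 180} \cdot \frac{1}{690} + 3567 \left(- \frac{1}{4704}\right) = \frac{3394}{\frac{4518}{25}} \cdot \frac{1}{690} - \frac{1189}{1568} = 3394 \cdot \frac{25}{4518} \cdot \frac{1}{690} - \frac{1189}{1568} = \frac{42425}{2259} \cdot \frac{1}{690} - \frac{1189}{1568} = \frac{8485}{311742} - \frac{1189}{1568} = - \frac{178678379}{244405728}$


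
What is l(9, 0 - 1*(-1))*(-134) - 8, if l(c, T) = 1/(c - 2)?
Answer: -190/7 ≈ -27.143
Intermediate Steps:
l(c, T) = 1/(-2 + c)
l(9, 0 - 1*(-1))*(-134) - 8 = -134/(-2 + 9) - 8 = -134/7 - 8 = -190/7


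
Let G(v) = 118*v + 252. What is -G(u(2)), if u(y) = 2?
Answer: -488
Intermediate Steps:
G(v) = 252 + 118*v
-G(u(2)) = -(252 + 118*2) = -(252 + 236) = -1*488 = -488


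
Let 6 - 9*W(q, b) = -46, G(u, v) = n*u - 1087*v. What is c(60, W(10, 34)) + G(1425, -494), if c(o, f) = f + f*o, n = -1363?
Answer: -12644501/9 ≈ -1.4049e+6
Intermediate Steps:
G(u, v) = -1363*u - 1087*v
W(q, b) = 52/9 (W(q, b) = 2/3 - 1/9*(-46) = 2/3 + 46/9 = 52/9)
c(60, W(10, 34)) + G(1425, -494) = 52*(1 + 60)/9 + (-1363*1425 - 1087*(-494)) = (52/9)*61 + (-1942275 + 536978) = 3172/9 - 1405297 = -12644501/9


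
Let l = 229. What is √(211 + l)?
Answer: 2*√110 ≈ 20.976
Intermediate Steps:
√(211 + l) = √(211 + 229) = √440 = 2*√110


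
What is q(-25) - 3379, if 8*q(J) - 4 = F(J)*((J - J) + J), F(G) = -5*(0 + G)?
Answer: -30153/8 ≈ -3769.1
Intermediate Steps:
F(G) = -5*G
q(J) = ½ - 5*J²/8 (q(J) = ½ + ((-5*J)*((J - J) + J))/8 = ½ + ((-5*J)*(0 + J))/8 = ½ + ((-5*J)*J)/8 = ½ + (-5*J²)/8 = ½ - 5*J²/8)
q(-25) - 3379 = (½ - 5/8*(-25)²) - 3379 = (½ - 5/8*625) - 3379 = (½ - 3125/8) - 3379 = -3121/8 - 3379 = -30153/8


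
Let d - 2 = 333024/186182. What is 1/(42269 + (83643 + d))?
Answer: 93091/11721626686 ≈ 7.9418e-6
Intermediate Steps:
d = 352694/93091 (d = 2 + 333024/186182 = 2 + 333024*(1/186182) = 2 + 166512/93091 = 352694/93091 ≈ 3.7887)
1/(42269 + (83643 + d)) = 1/(42269 + (83643 + 352694/93091)) = 1/(42269 + 7786763207/93091) = 1/(11721626686/93091) = 93091/11721626686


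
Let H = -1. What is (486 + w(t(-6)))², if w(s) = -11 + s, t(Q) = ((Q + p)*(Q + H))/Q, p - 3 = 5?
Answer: 2050624/9 ≈ 2.2785e+5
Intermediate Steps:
p = 8 (p = 3 + 5 = 8)
t(Q) = (-1 + Q)*(8 + Q)/Q (t(Q) = ((Q + 8)*(Q - 1))/Q = ((8 + Q)*(-1 + Q))/Q = ((-1 + Q)*(8 + Q))/Q = (-1 + Q)*(8 + Q)/Q)
(486 + w(t(-6)))² = (486 + (-11 + (7 - 6 - 8/(-6))))² = (486 + (-11 + (7 - 6 - 8*(-⅙))))² = (486 + (-11 + (7 - 6 + 4/3)))² = (486 + (-11 + 7/3))² = (486 - 26/3)² = (1432/3)² = 2050624/9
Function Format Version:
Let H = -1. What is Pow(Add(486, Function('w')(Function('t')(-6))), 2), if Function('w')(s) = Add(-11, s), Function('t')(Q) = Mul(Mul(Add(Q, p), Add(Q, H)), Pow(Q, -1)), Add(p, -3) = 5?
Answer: Rational(2050624, 9) ≈ 2.2785e+5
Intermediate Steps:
p = 8 (p = Add(3, 5) = 8)
Function('t')(Q) = Mul(Pow(Q, -1), Add(-1, Q), Add(8, Q)) (Function('t')(Q) = Mul(Mul(Add(Q, 8), Add(Q, -1)), Pow(Q, -1)) = Mul(Mul(Add(8, Q), Add(-1, Q)), Pow(Q, -1)) = Mul(Mul(Add(-1, Q), Add(8, Q)), Pow(Q, -1)) = Mul(Pow(Q, -1), Add(-1, Q), Add(8, Q)))
Pow(Add(486, Function('w')(Function('t')(-6))), 2) = Pow(Add(486, Add(-11, Add(7, -6, Mul(-8, Pow(-6, -1))))), 2) = Pow(Add(486, Add(-11, Add(7, -6, Mul(-8, Rational(-1, 6))))), 2) = Pow(Add(486, Add(-11, Add(7, -6, Rational(4, 3)))), 2) = Pow(Add(486, Add(-11, Rational(7, 3))), 2) = Pow(Add(486, Rational(-26, 3)), 2) = Pow(Rational(1432, 3), 2) = Rational(2050624, 9)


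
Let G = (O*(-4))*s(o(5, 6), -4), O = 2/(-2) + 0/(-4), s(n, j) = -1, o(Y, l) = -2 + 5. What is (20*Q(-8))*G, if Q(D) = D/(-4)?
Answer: -160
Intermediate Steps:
o(Y, l) = 3
O = -1 (O = 2*(-1/2) + 0*(-1/4) = -1 + 0 = -1)
Q(D) = -D/4 (Q(D) = D*(-1/4) = -D/4)
G = -4 (G = -1*(-4)*(-1) = 4*(-1) = -4)
(20*Q(-8))*G = (20*(-1/4*(-8)))*(-4) = (20*2)*(-4) = 40*(-4) = -160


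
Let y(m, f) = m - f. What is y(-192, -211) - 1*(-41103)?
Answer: 41122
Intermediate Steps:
y(-192, -211) - 1*(-41103) = (-192 - 1*(-211)) - 1*(-41103) = (-192 + 211) + 41103 = 19 + 41103 = 41122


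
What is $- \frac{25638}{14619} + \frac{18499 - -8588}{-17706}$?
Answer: $- \frac{94436809}{28760446} \approx -3.2836$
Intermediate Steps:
$- \frac{25638}{14619} + \frac{18499 - -8588}{-17706} = \left(-25638\right) \frac{1}{14619} + \left(18499 + 8588\right) \left(- \frac{1}{17706}\right) = - \frac{8546}{4873} + 27087 \left(- \frac{1}{17706}\right) = - \frac{8546}{4873} - \frac{9029}{5902} = - \frac{94436809}{28760446}$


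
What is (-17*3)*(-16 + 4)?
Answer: 612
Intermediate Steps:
(-17*3)*(-16 + 4) = -51*(-12) = 612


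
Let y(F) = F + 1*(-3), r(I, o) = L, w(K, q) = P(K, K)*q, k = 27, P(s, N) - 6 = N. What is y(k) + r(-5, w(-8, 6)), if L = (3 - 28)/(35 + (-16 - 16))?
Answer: 47/3 ≈ 15.667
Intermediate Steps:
P(s, N) = 6 + N
w(K, q) = q*(6 + K) (w(K, q) = (6 + K)*q = q*(6 + K))
L = -25/3 (L = -25/(35 - 32) = -25/3 ≈ -8.3333)
r(I, o) = -25/3
y(F) = -3 + F (y(F) = F - 3 = -3 + F)
y(k) + r(-5, w(-8, 6)) = (-3 + 27) - 25/3 = 24 - 25/3 = 47/3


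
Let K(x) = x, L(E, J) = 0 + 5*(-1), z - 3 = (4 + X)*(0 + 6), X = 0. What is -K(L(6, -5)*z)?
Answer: 135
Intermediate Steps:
z = 27 (z = 3 + (4 + 0)*(0 + 6) = 3 + 4*6 = 3 + 24 = 27)
L(E, J) = -5 (L(E, J) = 0 - 5 = -5)
-K(L(6, -5)*z) = -(-5)*27 = -1*(-135) = 135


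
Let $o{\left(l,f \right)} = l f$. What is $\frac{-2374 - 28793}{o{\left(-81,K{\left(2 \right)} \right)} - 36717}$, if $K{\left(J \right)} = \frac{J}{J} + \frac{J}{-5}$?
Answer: $\frac{51945}{61276} \approx 0.84772$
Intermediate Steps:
$K{\left(J \right)} = 1 - \frac{J}{5}$ ($K{\left(J \right)} = 1 + J \left(- \frac{1}{5}\right) = 1 - \frac{J}{5}$)
$o{\left(l,f \right)} = f l$
$\frac{-2374 - 28793}{o{\left(-81,K{\left(2 \right)} \right)} - 36717} = \frac{-2374 - 28793}{\left(1 - \frac{2}{5}\right) \left(-81\right) - 36717} = - \frac{31167}{\left(1 - \frac{2}{5}\right) \left(-81\right) - 36717} = - \frac{31167}{\frac{3}{5} \left(-81\right) - 36717} = - \frac{31167}{- \frac{243}{5} - 36717} = - \frac{31167}{- \frac{183828}{5}} = \left(-31167\right) \left(- \frac{5}{183828}\right) = \frac{51945}{61276}$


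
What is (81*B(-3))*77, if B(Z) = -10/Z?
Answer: 20790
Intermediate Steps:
(81*B(-3))*77 = (81*(-10/(-3)))*77 = (81*(-10*(-⅓)))*77 = (81*(10/3))*77 = 270*77 = 20790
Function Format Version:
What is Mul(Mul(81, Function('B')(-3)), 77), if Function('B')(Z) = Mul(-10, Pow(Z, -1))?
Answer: 20790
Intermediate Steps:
Mul(Mul(81, Function('B')(-3)), 77) = Mul(Mul(81, Mul(-10, Pow(-3, -1))), 77) = Mul(Mul(81, Mul(-10, Rational(-1, 3))), 77) = Mul(Mul(81, Rational(10, 3)), 77) = Mul(270, 77) = 20790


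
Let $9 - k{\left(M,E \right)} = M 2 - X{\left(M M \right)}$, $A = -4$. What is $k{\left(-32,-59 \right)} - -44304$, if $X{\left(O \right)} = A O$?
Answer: $40281$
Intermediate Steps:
$X{\left(O \right)} = - 4 O$
$k{\left(M,E \right)} = 9 - 4 M^{2} - 2 M$ ($k{\left(M,E \right)} = 9 - \left(M 2 - - 4 M M\right) = 9 - \left(2 M - - 4 M^{2}\right) = 9 - \left(2 M + 4 M^{2}\right) = 9 - 4 M^{2} - 2 M$)
$k{\left(-32,-59 \right)} - -44304 = \left(9 - 4 \left(-32\right)^{2} - -64\right) - -44304 = \left(9 - 4096 + 64\right) + 44304 = -4023 + 44304 = 40281$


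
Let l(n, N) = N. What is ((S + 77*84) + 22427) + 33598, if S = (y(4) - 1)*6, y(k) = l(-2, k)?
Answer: 62511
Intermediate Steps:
y(k) = k
S = 18 (S = (4 - 1)*6 = 3*6 = 18)
((S + 77*84) + 22427) + 33598 = ((18 + 77*84) + 22427) + 33598 = ((18 + 6468) + 22427) + 33598 = (6486 + 22427) + 33598 = 28913 + 33598 = 62511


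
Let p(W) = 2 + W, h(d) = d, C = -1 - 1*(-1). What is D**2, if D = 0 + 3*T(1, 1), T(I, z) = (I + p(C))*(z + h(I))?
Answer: 324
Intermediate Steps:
C = 0 (C = -1 + 1 = 0)
T(I, z) = (2 + I)*(I + z) (T(I, z) = (I + (2 + 0))*(z + I) = (I + 2)*(I + z) = (2 + I)*(I + z))
D = 18 (D = 0 + 3*(1**2 + 2*1 + 2*1 + 1*1) = 0 + 3*(1 + 2 + 2 + 1) = 0 + 3*6 = 0 + 18 = 18)
D**2 = 18**2 = 324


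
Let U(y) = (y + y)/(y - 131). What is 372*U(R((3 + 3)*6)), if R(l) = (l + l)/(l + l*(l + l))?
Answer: -496/3187 ≈ -0.15563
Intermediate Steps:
R(l) = 2*l/(l + 2*l²) (R(l) = (2*l)/(l + l*(2*l)) = (2*l)/(l + 2*l²) = 2*l/(l + 2*l²))
U(y) = 2*y/(-131 + y) (U(y) = (2*y)/(-131 + y) = 2*y/(-131 + y))
372*U(R((3 + 3)*6)) = 372*(2*(2/(1 + 2*((3 + 3)*6)))/(-131 + 2/(1 + 2*((3 + 3)*6)))) = 372*(2*(2/(1 + 2*(6*6)))/(-131 + 2/(1 + 2*(6*6)))) = 372*(2*(2/(1 + 2*36))/(-131 + 2/(1 + 2*36))) = 372*(2*(2/(1 + 72))/(-131 + 2/(1 + 72))) = 372*(2*(2/73)/(-131 + 2/73)) = 372*(2*(2/73)/(-9561/73)) = 372*(2*(2/73)*(-73/9561)) = 372*(-4/9561) = -496/3187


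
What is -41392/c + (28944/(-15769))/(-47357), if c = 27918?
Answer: -15454800313672/10424197788147 ≈ -1.4826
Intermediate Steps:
-41392/c + (28944/(-15769))/(-47357) = -41392/27918 + (28944/(-15769))/(-47357) = -41392*1/27918 + (28944*(-1/15769))*(-1/47357) = -20696/13959 - 28944/15769*(-1/47357) = -20696/13959 + 28944/746772533 = -15454800313672/10424197788147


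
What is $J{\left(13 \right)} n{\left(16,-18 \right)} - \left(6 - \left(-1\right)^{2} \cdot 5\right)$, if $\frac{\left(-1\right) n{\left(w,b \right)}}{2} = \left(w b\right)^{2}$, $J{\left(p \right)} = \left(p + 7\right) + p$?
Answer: $-5474305$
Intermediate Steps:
$J{\left(p \right)} = 7 + 2 p$ ($J{\left(p \right)} = \left(7 + p\right) + p = 7 + 2 p$)
$n{\left(w,b \right)} = - 2 b^{2} w^{2}$ ($n{\left(w,b \right)} = - 2 \left(w b\right)^{2} = - 2 \left(b w\right)^{2} = - 2 b^{2} w^{2}$)
$J{\left(13 \right)} n{\left(16,-18 \right)} - \left(6 - \left(-1\right)^{2} \cdot 5\right) = \left(7 + 2 \cdot 13\right) \left(- 2 \left(-18\right)^{2} \cdot 16^{2}\right) - \left(6 - \left(-1\right)^{2} \cdot 5\right) = \left(7 + 26\right) \left(\left(-2\right) 324 \cdot 256\right) + \left(1 \cdot 5 - 6\right) = 33 \left(-165888\right) + \left(5 - 6\right) = -5474304 - 1 = -5474305$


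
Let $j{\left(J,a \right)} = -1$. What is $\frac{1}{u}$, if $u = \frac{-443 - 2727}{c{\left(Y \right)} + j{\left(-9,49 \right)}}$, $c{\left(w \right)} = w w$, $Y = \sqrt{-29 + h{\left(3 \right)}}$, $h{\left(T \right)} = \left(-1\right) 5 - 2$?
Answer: $\frac{37}{3170} \approx 0.011672$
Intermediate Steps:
$h{\left(T \right)} = -7$ ($h{\left(T \right)} = -5 - 2 = -7$)
$Y = 6 i$ ($Y = \sqrt{-29 - 7} = \sqrt{-36} = 6 i \approx 6.0 i$)
$c{\left(w \right)} = w^{2}$
$u = \frac{3170}{37}$ ($u = \frac{-443 - 2727}{\left(6 i\right)^{2} - 1} = - \frac{3170}{-36 - 1} = - \frac{3170}{-37} = \left(-3170\right) \left(- \frac{1}{37}\right) = \frac{3170}{37} \approx 85.676$)
$\frac{1}{u} = \frac{1}{\frac{3170}{37}} = \frac{37}{3170}$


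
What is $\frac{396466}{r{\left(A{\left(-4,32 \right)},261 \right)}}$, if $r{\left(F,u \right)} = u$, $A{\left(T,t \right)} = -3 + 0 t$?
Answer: $\frac{396466}{261} \approx 1519.0$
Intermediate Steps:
$A{\left(T,t \right)} = -3$ ($A{\left(T,t \right)} = -3 + 0 = -3$)
$\frac{396466}{r{\left(A{\left(-4,32 \right)},261 \right)}} = \frac{396466}{261}$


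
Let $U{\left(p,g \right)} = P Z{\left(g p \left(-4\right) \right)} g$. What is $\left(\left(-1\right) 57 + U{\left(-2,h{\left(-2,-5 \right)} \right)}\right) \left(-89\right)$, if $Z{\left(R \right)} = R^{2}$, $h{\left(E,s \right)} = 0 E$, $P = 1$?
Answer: $5073$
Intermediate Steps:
$h{\left(E,s \right)} = 0$
$U{\left(p,g \right)} = 16 g^{3} p^{2}$ ($U{\left(p,g \right)} = 1 \left(g p \left(-4\right)\right)^{2} g = 1 \left(- 4 g p\right)^{2} g = 1 \cdot 16 g^{2} p^{2} g = 16 g^{2} p^{2} g = 16 g^{3} p^{2}$)
$\left(\left(-1\right) 57 + U{\left(-2,h{\left(-2,-5 \right)} \right)}\right) \left(-89\right) = \left(\left(-1\right) 57 + 16 \cdot 0^{3} \left(-2\right)^{2}\right) \left(-89\right) = \left(-57 + 16 \cdot 0 \cdot 4\right) \left(-89\right) = \left(-57 + 0\right) \left(-89\right) = \left(-57\right) \left(-89\right) = 5073$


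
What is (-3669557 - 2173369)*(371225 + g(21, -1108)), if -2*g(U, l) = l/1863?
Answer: -448991681965006/207 ≈ -2.1690e+12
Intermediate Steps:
g(U, l) = -l/3726 (g(U, l) = -l/(2*1863) = -l/3726)
(-3669557 - 2173369)*(371225 + g(21, -1108)) = (-3669557 - 2173369)*(371225 - 1/3726*(-1108)) = -5842926*(371225 + 554/1863) = -5842926*691592729/1863 = -448991681965006/207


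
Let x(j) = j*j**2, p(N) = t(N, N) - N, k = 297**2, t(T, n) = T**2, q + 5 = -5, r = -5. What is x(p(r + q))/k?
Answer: 512000/3267 ≈ 156.72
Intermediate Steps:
q = -10 (q = -5 - 5 = -10)
k = 88209
p(N) = N**2 - N
x(j) = j**3
x(p(r + q))/k = ((-5 - 10)*(-1 + (-5 - 10)))**3/88209 = (-15*(-1 - 15))**3*(1/88209) = (-15*(-16))**3*(1/88209) = 240**3*(1/88209) = 13824000*(1/88209) = 512000/3267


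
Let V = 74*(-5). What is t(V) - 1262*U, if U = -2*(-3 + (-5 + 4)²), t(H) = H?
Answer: -5418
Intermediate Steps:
V = -370
U = 4 (U = -2*(-3 + (-1)²) = -2*(-3 + 1) = -2*(-2) = 4)
t(V) - 1262*U = -370 - 1262*4 = -370 - 5048 = -5418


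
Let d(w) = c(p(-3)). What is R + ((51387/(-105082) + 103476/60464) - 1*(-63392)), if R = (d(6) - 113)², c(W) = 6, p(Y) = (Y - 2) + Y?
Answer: 59440423148979/794209756 ≈ 74842.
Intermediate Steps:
p(Y) = -2 + 2*Y (p(Y) = (-2 + Y) + Y = -2 + 2*Y)
d(w) = 6
R = 11449 (R = (6 - 113)² = (-107)² = 11449)
R + ((51387/(-105082) + 103476/60464) - 1*(-63392)) = 11449 + ((51387/(-105082) + 103476/60464) - 1*(-63392)) = 11449 + ((51387*(-1/105082) + 103476*(1/60464)) + 63392) = 11449 + ((-51387/105082 + 25869/15116) + 63392) = 11449 + (970800183/794209756 + 63392) = 11449 + 50347515652535/794209756 = 59440423148979/794209756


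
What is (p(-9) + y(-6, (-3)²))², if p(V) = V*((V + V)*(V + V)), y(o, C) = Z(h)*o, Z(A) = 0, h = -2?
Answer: 8503056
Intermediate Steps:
y(o, C) = 0 (y(o, C) = 0*o = 0)
p(V) = 4*V³ (p(V) = V*((2*V)*(2*V)) = V*(4*V²) = 4*V³)
(p(-9) + y(-6, (-3)²))² = (4*(-9)³ + 0)² = (4*(-729) + 0)² = (-2916 + 0)² = (-2916)² = 8503056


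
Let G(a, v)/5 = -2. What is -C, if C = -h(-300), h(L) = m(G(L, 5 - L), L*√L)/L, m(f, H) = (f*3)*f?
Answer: -1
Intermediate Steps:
G(a, v) = -10 (G(a, v) = 5*(-2) = -10)
m(f, H) = 3*f² (m(f, H) = (3*f)*f = 3*f²)
h(L) = 300/L (h(L) = (3*(-10)²)/L = (3*100)/L = 300/L)
C = 1 (C = -300/(-300) = -300*(-1)/300 = -1*(-1) = 1)
-C = -1*1 = -1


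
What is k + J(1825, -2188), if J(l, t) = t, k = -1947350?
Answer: -1949538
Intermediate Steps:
k + J(1825, -2188) = -1947350 - 2188 = -1949538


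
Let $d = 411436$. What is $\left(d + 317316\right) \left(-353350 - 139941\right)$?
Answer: $-359486802832$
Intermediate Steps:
$\left(d + 317316\right) \left(-353350 - 139941\right) = \left(411436 + 317316\right) \left(-353350 - 139941\right) = 728752 \left(-493291\right) = -359486802832$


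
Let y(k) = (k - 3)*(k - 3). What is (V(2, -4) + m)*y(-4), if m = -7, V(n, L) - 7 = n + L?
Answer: -98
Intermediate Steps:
y(k) = (-3 + k)**2 (y(k) = (-3 + k)*(-3 + k) = (-3 + k)**2)
V(n, L) = 7 + L + n (V(n, L) = 7 + (n + L) = 7 + (L + n) = 7 + L + n)
(V(2, -4) + m)*y(-4) = ((7 - 4 + 2) - 7)*(-3 - 4)**2 = (5 - 7)*(-7)**2 = -2*49 = -98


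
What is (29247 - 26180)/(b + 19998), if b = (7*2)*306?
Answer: 3067/24282 ≈ 0.12631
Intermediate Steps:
b = 4284 (b = 14*306 = 4284)
(29247 - 26180)/(b + 19998) = (29247 - 26180)/(4284 + 19998) = 3067/24282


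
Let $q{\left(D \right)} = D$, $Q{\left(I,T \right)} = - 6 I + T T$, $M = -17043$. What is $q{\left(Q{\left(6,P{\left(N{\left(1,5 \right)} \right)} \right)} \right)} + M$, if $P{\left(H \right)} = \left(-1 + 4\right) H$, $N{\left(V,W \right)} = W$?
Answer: $-16854$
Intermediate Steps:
$P{\left(H \right)} = 3 H$
$Q{\left(I,T \right)} = T^{2} - 6 I$ ($Q{\left(I,T \right)} = - 6 I + T^{2} = T^{2} - 6 I$)
$q{\left(Q{\left(6,P{\left(N{\left(1,5 \right)} \right)} \right)} \right)} + M = \left(\left(3 \cdot 5\right)^{2} - 36\right) - 17043 = \left(15^{2} - 36\right) - 17043 = \left(225 - 36\right) - 17043 = 189 - 17043 = -16854$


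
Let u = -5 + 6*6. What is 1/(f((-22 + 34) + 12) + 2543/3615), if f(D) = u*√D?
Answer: -9192945/301399074551 + 810229950*√6/301399074551 ≈ 0.0065543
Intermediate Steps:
u = 31 (u = -5 + 36 = 31)
f(D) = 31*√D
1/(f((-22 + 34) + 12) + 2543/3615) = 1/(31*√((-22 + 34) + 12) + 2543/3615) = 1/(31*√(12 + 12) + 2543*(1/3615)) = 1/(31*√24 + 2543/3615) = 1/(31*(2*√6) + 2543/3615) = 1/(62*√6 + 2543/3615) = 1/(2543/3615 + 62*√6)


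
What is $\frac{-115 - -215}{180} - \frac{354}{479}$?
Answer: $- \frac{791}{4311} \approx -0.18348$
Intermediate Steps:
$\frac{-115 - -215}{180} - \frac{354}{479} = \left(-115 + 215\right) \frac{1}{180} - \frac{354}{479} = 100 \cdot \frac{1}{180} - \frac{354}{479} = \frac{5}{9} - \frac{354}{479} = - \frac{791}{4311}$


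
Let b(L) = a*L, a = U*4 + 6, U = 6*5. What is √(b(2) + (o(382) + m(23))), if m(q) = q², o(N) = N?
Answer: √1163 ≈ 34.103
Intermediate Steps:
U = 30
a = 126 (a = 30*4 + 6 = 120 + 6 = 126)
b(L) = 126*L
√(b(2) + (o(382) + m(23))) = √(126*2 + (382 + 23²)) = √(252 + (382 + 529)) = √(252 + 911) = √1163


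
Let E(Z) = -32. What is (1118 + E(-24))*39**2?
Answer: 1651806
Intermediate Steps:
(1118 + E(-24))*39**2 = (1118 - 32)*39**2 = 1086*1521 = 1651806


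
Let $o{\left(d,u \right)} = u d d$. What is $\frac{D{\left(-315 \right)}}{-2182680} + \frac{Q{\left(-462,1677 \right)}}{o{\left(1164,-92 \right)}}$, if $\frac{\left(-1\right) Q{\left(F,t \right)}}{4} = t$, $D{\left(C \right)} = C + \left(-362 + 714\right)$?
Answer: $\frac{34824137}{944694461520} \approx 3.6863 \cdot 10^{-5}$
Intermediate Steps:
$o{\left(d,u \right)} = u d^{2}$ ($o{\left(d,u \right)} = d u d = u d^{2}$)
$D{\left(C \right)} = 352 + C$ ($D{\left(C \right)} = C + 352 = 352 + C$)
$Q{\left(F,t \right)} = - 4 t$
$\frac{D{\left(-315 \right)}}{-2182680} + \frac{Q{\left(-462,1677 \right)}}{o{\left(1164,-92 \right)}} = \frac{352 - 315}{-2182680} + \frac{\left(-4\right) 1677}{\left(-92\right) 1164^{2}} = 37 \left(- \frac{1}{2182680}\right) - \frac{6708}{\left(-92\right) 1354896} = - \frac{37}{2182680} - \frac{6708}{-124650432} = - \frac{37}{2182680} - - \frac{559}{10387536} = - \frac{37}{2182680} + \frac{559}{10387536} = \frac{34824137}{944694461520}$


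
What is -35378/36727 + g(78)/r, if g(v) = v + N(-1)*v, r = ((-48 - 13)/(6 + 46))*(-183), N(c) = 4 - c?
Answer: 8751994/7192693 ≈ 1.2168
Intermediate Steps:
r = 11163/52 (r = -61/52*(-183) = 11163/52 ≈ 214.67)
g(v) = 6*v (g(v) = v + (4 - 1*(-1))*v = v + (4 + 1)*v = v + 5*v = 6*v)
-35378/36727 + g(78)/r = -35378/36727 + (6*78)/(11163/52) = -35378*1/36727 + 468*(52/11163) = -1862/1933 + 8112/3721 = 8751994/7192693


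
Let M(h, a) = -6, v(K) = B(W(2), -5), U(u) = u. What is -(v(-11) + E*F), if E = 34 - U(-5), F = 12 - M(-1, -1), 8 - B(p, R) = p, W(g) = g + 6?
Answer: -702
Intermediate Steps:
W(g) = 6 + g
B(p, R) = 8 - p
v(K) = 0 (v(K) = 8 - (6 + 2) = 8 - 1*8 = 8 - 8 = 0)
F = 18 (F = 12 - 1*(-6) = 12 + 6 = 18)
E = 39 (E = 34 - 1*(-5) = 34 + 5 = 39)
-(v(-11) + E*F) = -(0 + 39*18) = -(0 + 702) = -1*702 = -702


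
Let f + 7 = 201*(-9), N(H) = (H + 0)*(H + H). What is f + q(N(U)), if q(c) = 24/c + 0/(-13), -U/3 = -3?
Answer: -49028/27 ≈ -1815.9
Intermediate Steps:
U = 9 (U = -3*(-3) = 9)
N(H) = 2*H**2 (N(H) = H*(2*H) = 2*H**2)
q(c) = 24/c (q(c) = 24/c + 0*(-1/13) = 24/c + 0 = 24/c)
f = -1816 (f = -7 + 201*(-9) = -7 - 1809 = -1816)
f + q(N(U)) = -1816 + 24/((2*9**2)) = -1816 + 24/((2*81)) = -1816 + 24/162 = -1816 + 24*(1/162) = -1816 + 4/27 = -49028/27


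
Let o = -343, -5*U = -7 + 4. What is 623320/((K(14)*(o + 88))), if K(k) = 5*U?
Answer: -124664/153 ≈ -814.80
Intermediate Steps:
U = 3/5 (U = -(-7 + 4)/5 = -1/5*(-3) = 3/5 ≈ 0.60000)
K(k) = 3 (K(k) = 5*(3/5) = 3)
623320/((K(14)*(o + 88))) = 623320/((3*(-343 + 88))) = 623320/((3*(-255))) = 623320/(-765) = 623320*(-1/765) = -124664/153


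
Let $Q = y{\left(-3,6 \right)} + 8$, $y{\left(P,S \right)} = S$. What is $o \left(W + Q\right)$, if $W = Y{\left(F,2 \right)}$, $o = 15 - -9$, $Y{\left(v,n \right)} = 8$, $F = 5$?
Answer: $528$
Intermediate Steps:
$o = 24$ ($o = 15 + 9 = 24$)
$W = 8$
$Q = 14$ ($Q = 6 + 8 = 14$)
$o \left(W + Q\right) = 24 \left(8 + 14\right) = 24 \cdot 22 = 528$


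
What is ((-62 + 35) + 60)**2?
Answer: 1089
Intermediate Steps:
((-62 + 35) + 60)**2 = (-27 + 60)**2 = 33**2 = 1089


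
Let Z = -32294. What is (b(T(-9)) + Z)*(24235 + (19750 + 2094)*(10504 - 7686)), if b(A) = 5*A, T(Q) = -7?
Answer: -1990840090283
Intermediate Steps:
(b(T(-9)) + Z)*(24235 + (19750 + 2094)*(10504 - 7686)) = (5*(-7) - 32294)*(24235 + (19750 + 2094)*(10504 - 7686)) = (-35 - 32294)*(24235 + 21844*2818) = -32329*(24235 + 61556392) = -32329*61580627 = -1990840090283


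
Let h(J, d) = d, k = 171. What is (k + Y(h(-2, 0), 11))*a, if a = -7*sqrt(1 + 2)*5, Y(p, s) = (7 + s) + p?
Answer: -6615*sqrt(3) ≈ -11458.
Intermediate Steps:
Y(p, s) = 7 + p + s
a = -35*sqrt(3) (a = -7*sqrt(3)*5 = -35*sqrt(3) ≈ -60.622)
(k + Y(h(-2, 0), 11))*a = (171 + (7 + 0 + 11))*(-35*sqrt(3)) = (171 + 18)*(-35*sqrt(3)) = 189*(-35*sqrt(3)) = -6615*sqrt(3)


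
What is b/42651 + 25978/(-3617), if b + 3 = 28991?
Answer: -1003138082/154268667 ≈ -6.5025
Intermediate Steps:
b = 28988 (b = -3 + 28991 = 28988)
b/42651 + 25978/(-3617) = 28988/42651 + 25978/(-3617) = 28988*(1/42651) + 25978*(-1/3617) = 28988/42651 - 25978/3617 = -1003138082/154268667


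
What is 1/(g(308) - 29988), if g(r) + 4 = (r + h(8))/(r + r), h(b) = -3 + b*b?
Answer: -616/18474703 ≈ -3.3343e-5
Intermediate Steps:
h(b) = -3 + b²
g(r) = -4 + (61 + r)/(2*r) (g(r) = -4 + (r + (-3 + 8²))/(r + r) = -4 + (r + (-3 + 64))/((2*r)) = -4 + (r + 61)*(1/(2*r)) = -4 + (61 + r)*(1/(2*r)) = -4 + (61 + r)/(2*r))
1/(g(308) - 29988) = 1/((½)*(61 - 7*308)/308 - 29988) = 1/((½)*(1/308)*(61 - 2156) - 29988) = 1/((½)*(1/308)*(-2095) - 29988) = 1/(-2095/616 - 29988) = 1/(-18474703/616) = -616/18474703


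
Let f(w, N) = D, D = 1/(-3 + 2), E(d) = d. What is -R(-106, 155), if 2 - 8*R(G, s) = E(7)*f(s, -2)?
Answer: -9/8 ≈ -1.1250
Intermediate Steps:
D = -1 (D = 1/(-1) = -1)
f(w, N) = -1
R(G, s) = 9/8 (R(G, s) = 1/4 - 7*(-1)/8 = 1/4 - 1/8*(-7) = 1/4 + 7/8 = 9/8)
-R(-106, 155) = -1*9/8 = -9/8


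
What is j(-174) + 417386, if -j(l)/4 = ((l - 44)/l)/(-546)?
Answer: 9913335104/23751 ≈ 4.1739e+5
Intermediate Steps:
j(l) = 2*(-44 + l)/(273*l) (j(l) = -4*(l - 44)/l/(-546) = -4*(-44 + l)/l*(-1)/546 = -(-2)*(-44 + l)/(273*l) = 2*(-44 + l)/(273*l))
j(-174) + 417386 = (2/273)*(-44 - 174)/(-174) + 417386 = (2/273)*(-1/174)*(-218) + 417386 = 218/23751 + 417386 = 9913335104/23751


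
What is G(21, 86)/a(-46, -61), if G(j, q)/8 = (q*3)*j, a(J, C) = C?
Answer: -43344/61 ≈ -710.56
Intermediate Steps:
G(j, q) = 24*j*q (G(j, q) = 8*((q*3)*j) = 8*((3*q)*j) = 8*(3*j*q) = 24*j*q)
G(21, 86)/a(-46, -61) = (24*21*86)/(-61) = 43344*(-1/61) = -43344/61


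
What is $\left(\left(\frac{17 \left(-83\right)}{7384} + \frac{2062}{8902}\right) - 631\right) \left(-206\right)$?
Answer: $\frac{2135934644783}{16433092} \approx 1.2998 \cdot 10^{5}$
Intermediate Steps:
$\left(\left(\frac{17 \left(-83\right)}{7384} + \frac{2062}{8902}\right) - 631\right) \left(-206\right) = \left(\left(\left(-1411\right) \frac{1}{7384} + 2062 \cdot \frac{1}{8902}\right) - 631\right) \left(-206\right) = \left(\left(- \frac{1411}{7384} + \frac{1031}{4451}\right) - 631\right) \left(-206\right) = \left(\frac{1332543}{32866184} - 631\right) \left(-206\right) = \left(- \frac{20737229561}{32866184}\right) \left(-206\right) = \frac{2135934644783}{16433092}$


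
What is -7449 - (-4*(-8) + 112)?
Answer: -7593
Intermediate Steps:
-7449 - (-4*(-8) + 112) = -7449 - (32 + 112) = -7449 - 1*144 = -7449 - 144 = -7593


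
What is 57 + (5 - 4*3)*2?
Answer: 43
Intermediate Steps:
57 + (5 - 4*3)*2 = 57 + (5 - 12)*2 = 57 - 7*2 = 57 - 14 = 43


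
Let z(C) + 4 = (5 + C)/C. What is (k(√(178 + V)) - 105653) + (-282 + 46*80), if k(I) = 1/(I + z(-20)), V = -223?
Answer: -90904747/889 - 48*I*√5/889 ≈ -1.0226e+5 - 0.12073*I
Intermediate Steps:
z(C) = -4 + (5 + C)/C
k(I) = 1/(-13/4 + I) (k(I) = 1/(I + (-3 + 5/(-20))) = 1/(I + (-3 + 5*(-1/20))) = 1/(I + (-3 - ¼)) = 1/(I - 13/4) = 1/(-13/4 + I))
(k(√(178 + V)) - 105653) + (-282 + 46*80) = (4/(-13 + 4*√(178 - 223)) - 105653) + (-282 + 46*80) = (4/(-13 + 4*√(-45)) - 105653) + (-282 + 3680) = (4/(-13 + 4*(3*I*√5)) - 105653) + 3398 = (4/(-13 + 12*I*√5) - 105653) + 3398 = (-105653 + 4/(-13 + 12*I*√5)) + 3398 = -102255 + 4/(-13 + 12*I*√5)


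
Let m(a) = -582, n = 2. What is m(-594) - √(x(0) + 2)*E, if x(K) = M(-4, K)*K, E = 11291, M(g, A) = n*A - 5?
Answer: -582 - 11291*√2 ≈ -16550.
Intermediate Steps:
M(g, A) = -5 + 2*A (M(g, A) = 2*A - 5 = -5 + 2*A)
x(K) = K*(-5 + 2*K) (x(K) = (-5 + 2*K)*K = K*(-5 + 2*K))
m(-594) - √(x(0) + 2)*E = -582 - √(0*(-5 + 2*0) + 2)*11291 = -582 - √(0*(-5 + 0) + 2)*11291 = -582 - √(0*(-5) + 2)*11291 = -582 - √(0 + 2)*11291 = -582 - √2*11291 = -582 - 11291*√2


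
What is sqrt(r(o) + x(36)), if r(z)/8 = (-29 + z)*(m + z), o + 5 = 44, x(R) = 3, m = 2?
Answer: 7*sqrt(67) ≈ 57.297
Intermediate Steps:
o = 39 (o = -5 + 44 = 39)
r(z) = 8*(-29 + z)*(2 + z) (r(z) = 8*((-29 + z)*(2 + z)) = 8*(-29 + z)*(2 + z))
sqrt(r(o) + x(36)) = sqrt((-464 - 216*39 + 8*39**2) + 3) = sqrt((-464 - 8424 + 8*1521) + 3) = sqrt((-464 - 8424 + 12168) + 3) = sqrt(3280 + 3) = sqrt(3283) = 7*sqrt(67)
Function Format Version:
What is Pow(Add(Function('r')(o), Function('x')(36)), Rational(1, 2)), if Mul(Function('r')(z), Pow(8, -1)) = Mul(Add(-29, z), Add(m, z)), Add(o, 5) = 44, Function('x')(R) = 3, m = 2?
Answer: Mul(7, Pow(67, Rational(1, 2))) ≈ 57.297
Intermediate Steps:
o = 39 (o = Add(-5, 44) = 39)
Function('r')(z) = Mul(8, Add(-29, z), Add(2, z)) (Function('r')(z) = Mul(8, Mul(Add(-29, z), Add(2, z))) = Mul(8, Add(-29, z), Add(2, z)))
Pow(Add(Function('r')(o), Function('x')(36)), Rational(1, 2)) = Pow(Add(Add(-464, Mul(-216, 39), Mul(8, Pow(39, 2))), 3), Rational(1, 2)) = Pow(Add(Add(-464, -8424, Mul(8, 1521)), 3), Rational(1, 2)) = Pow(Add(Add(-464, -8424, 12168), 3), Rational(1, 2)) = Pow(Add(3280, 3), Rational(1, 2)) = Pow(3283, Rational(1, 2)) = Mul(7, Pow(67, Rational(1, 2)))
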